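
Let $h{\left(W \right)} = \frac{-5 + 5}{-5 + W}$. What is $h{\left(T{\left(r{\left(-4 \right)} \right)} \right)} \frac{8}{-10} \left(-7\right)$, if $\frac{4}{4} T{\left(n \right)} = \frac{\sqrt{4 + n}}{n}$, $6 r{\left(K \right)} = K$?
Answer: $0$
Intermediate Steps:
$r{\left(K \right)} = \frac{K}{6}$
$T{\left(n \right)} = \frac{\sqrt{4 + n}}{n}$
$h{\left(W \right)} = 0$ ($h{\left(W \right)} = \frac{0}{-5 + W} = 0$)
$h{\left(T{\left(r{\left(-4 \right)} \right)} \right)} \frac{8}{-10} \left(-7\right) = 0 \frac{8}{-10} \left(-7\right) = 0 \cdot 8 \left(- \frac{1}{10}\right) \left(-7\right) = 0 \left(- \frac{4}{5}\right) \left(-7\right) = 0 \left(-7\right) = 0$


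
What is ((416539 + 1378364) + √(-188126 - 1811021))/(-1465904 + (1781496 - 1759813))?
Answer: -598301/481407 - I*√1999147/1444221 ≈ -1.2428 - 0.00097901*I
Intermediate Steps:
((416539 + 1378364) + √(-188126 - 1811021))/(-1465904 + (1781496 - 1759813)) = (1794903 + √(-1999147))/(-1465904 + 21683) = (1794903 + I*√1999147)/(-1444221) = (1794903 + I*√1999147)*(-1/1444221) = -598301/481407 - I*√1999147/1444221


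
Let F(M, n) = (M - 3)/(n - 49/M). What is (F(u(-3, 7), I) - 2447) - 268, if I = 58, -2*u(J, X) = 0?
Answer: -2715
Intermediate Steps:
u(J, X) = 0 (u(J, X) = -½*0 = 0)
F(M, n) = (-3 + M)/(n - 49/M)
(F(u(-3, 7), I) - 2447) - 268 = (0*(-3 + 0)/(-49 + 0*58) - 2447) - 268 = (0*(-3)/(-49 + 0) - 2447) - 268 = (0*(-3)/(-49) - 2447) - 268 = (0*(-1/49)*(-3) - 2447) - 268 = (0 - 2447) - 268 = -2447 - 268 = -2715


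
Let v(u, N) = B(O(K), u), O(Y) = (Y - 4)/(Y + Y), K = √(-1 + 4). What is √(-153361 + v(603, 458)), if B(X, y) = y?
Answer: I*√152758 ≈ 390.84*I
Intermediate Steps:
K = √3 ≈ 1.7320
O(Y) = (-4 + Y)/(2*Y) (O(Y) = (-4 + Y)/((2*Y)) = (-4 + Y)*(1/(2*Y)) = (-4 + Y)/(2*Y))
v(u, N) = u
√(-153361 + v(603, 458)) = √(-153361 + 603) = √(-152758) = I*√152758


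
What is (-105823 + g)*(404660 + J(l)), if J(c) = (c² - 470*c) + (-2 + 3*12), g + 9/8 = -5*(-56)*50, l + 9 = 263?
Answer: -128491334595/4 ≈ -3.2123e+10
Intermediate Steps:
l = 254 (l = -9 + 263 = 254)
g = 111991/8 (g = -9/8 - 5*(-56)*50 = -9/8 + 280*50 = -9/8 + 14000 = 111991/8 ≈ 13999.)
J(c) = 34 + c² - 470*c (J(c) = (c² - 470*c) + (-2 + 36) = (c² - 470*c) + 34 = 34 + c² - 470*c)
(-105823 + g)*(404660 + J(l)) = (-105823 + 111991/8)*(404660 + (34 + 254² - 470*254)) = -734593*(404660 + (34 + 64516 - 119380))/8 = -734593*(404660 - 54830)/8 = -734593/8*349830 = -128491334595/4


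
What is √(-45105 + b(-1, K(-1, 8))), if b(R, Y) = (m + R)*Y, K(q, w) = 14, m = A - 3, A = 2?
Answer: 11*I*√373 ≈ 212.45*I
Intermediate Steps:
m = -1 (m = 2 - 3 = -1)
b(R, Y) = Y*(-1 + R) (b(R, Y) = (-1 + R)*Y = Y*(-1 + R))
√(-45105 + b(-1, K(-1, 8))) = √(-45105 + 14*(-1 - 1)) = √(-45105 + 14*(-2)) = √(-45105 - 28) = √(-45133) = 11*I*√373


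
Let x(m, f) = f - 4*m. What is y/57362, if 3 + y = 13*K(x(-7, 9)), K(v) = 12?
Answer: 153/57362 ≈ 0.0026673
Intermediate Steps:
y = 153 (y = -3 + 13*12 = -3 + 156 = 153)
y/57362 = 153/57362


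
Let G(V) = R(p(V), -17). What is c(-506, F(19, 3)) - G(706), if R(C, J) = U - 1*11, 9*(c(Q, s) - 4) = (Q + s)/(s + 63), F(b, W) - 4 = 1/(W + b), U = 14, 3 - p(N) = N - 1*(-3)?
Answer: 248/1475 ≈ 0.16814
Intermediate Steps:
p(N) = -N (p(N) = 3 - (N - 1*(-3)) = 3 - (N + 3) = 3 - (3 + N) = 3 + (-3 - N) = -N)
F(b, W) = 4 + 1/(W + b)
c(Q, s) = 4 + (Q + s)/(9*(63 + s)) (c(Q, s) = 4 + ((Q + s)/(s + 63))/9 = 4 + ((Q + s)/(63 + s))/9 = 4 + (Q + s)/(9*(63 + s)))
R(C, J) = 3 (R(C, J) = 14 - 1*11 = 14 - 11 = 3)
G(V) = 3
c(-506, F(19, 3)) - G(706) = (2268 - 506 + 37*((1 + 4*3 + 4*19)/(3 + 19)))/(9*(63 + (1 + 4*3 + 4*19)/(3 + 19))) - 1*3 = (2268 - 506 + 37*((1 + 12 + 76)/22))/(9*(63 + (1 + 12 + 76)/22)) - 3 = (2268 - 506 + 37*((1/22)*89))/(9*(63 + (1/22)*89)) - 3 = (2268 - 506 + 37*(89/22))/(9*(63 + 89/22)) - 3 = (2268 - 506 + 3293/22)/(9*(1475/22)) - 3 = (⅑)*(22/1475)*(42057/22) - 3 = 4673/1475 - 3 = 248/1475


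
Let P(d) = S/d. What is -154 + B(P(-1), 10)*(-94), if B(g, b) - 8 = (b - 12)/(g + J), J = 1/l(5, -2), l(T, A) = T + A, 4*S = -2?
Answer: -3402/5 ≈ -680.40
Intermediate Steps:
S = -1/2 (S = (1/4)*(-2) = -1/2 ≈ -0.50000)
P(d) = -1/(2*d)
l(T, A) = A + T
J = 1/3 (J = 1/(-2 + 5) = 1/3 ≈ 0.33333)
B(g, b) = 8 + (-12 + b)/(1/3 + g) (B(g, b) = 8 + (b - 12)/(g + 1/3) = 8 + (-12 + b)/(1/3 + g))
-154 + B(P(-1), 10)*(-94) = -154 + ((-28 + 3*10 + 24*(-1/2/(-1)))/(1 + 3*(-1/2/(-1))))*(-94) = -154 + ((-28 + 30 + 24*(-1/2*(-1)))/(1 + 3*(-1/2*(-1))))*(-94) = -154 + ((-28 + 30 + 24*(1/2))/(1 + 3*(1/2)))*(-94) = -154 + ((-28 + 30 + 12)/(1 + 3/2))*(-94) = -154 + (14/(5/2))*(-94) = -154 + ((2/5)*14)*(-94) = -154 + (28/5)*(-94) = -154 - 2632/5 = -3402/5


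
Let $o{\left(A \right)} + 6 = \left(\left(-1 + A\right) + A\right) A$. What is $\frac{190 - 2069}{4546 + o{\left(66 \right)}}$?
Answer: $- \frac{1879}{13186} \approx -0.1425$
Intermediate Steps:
$o{\left(A \right)} = -6 + A \left(-1 + 2 A\right)$ ($o{\left(A \right)} = -6 + \left(\left(-1 + A\right) + A\right) A = -6 + \left(-1 + 2 A\right) A = -6 + A \left(-1 + 2 A\right)$)
$\frac{190 - 2069}{4546 + o{\left(66 \right)}} = \frac{190 - 2069}{4546 - \left(72 - 8712\right)} = \frac{190 - 2069}{4546 - -8640} = - \frac{1879}{4546 - -8640} = - \frac{1879}{4546 + 8640} = - \frac{1879}{13186}$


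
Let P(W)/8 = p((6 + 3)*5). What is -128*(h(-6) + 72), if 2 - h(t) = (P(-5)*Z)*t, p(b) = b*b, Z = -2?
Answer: 24873728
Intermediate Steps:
p(b) = b²
P(W) = 16200 (P(W) = 8*((6 + 3)*5)² = 8*(9*5)² = 8*45² = 8*2025 = 16200)
h(t) = 2 + 32400*t (h(t) = 2 - 16200*(-2)*t = 2 - (-32400)*t = 2 + 32400*t)
-128*(h(-6) + 72) = -128*((2 + 32400*(-6)) + 72) = -128*((2 - 194400) + 72) = -128*(-194398 + 72) = -128*(-194326) = 24873728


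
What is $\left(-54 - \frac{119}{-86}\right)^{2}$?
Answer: $\frac{20475625}{7396} \approx 2768.5$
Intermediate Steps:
$\left(-54 - \frac{119}{-86}\right)^{2} = \left(-54 - - \frac{119}{86}\right)^{2} = \left(-54 + \frac{119}{86}\right)^{2} = \left(- \frac{4525}{86}\right)^{2} = \frac{20475625}{7396}$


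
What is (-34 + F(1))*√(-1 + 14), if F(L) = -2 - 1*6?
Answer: -42*√13 ≈ -151.43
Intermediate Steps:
F(L) = -8 (F(L) = -2 - 6 = -8)
(-34 + F(1))*√(-1 + 14) = (-34 - 8)*√(-1 + 14) = -42*√13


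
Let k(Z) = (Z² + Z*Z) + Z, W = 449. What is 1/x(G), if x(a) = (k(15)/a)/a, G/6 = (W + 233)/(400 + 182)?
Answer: 15004/141135 ≈ 0.10631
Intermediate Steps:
G = 682/97 (G = 6*((449 + 233)/(400 + 182)) = 6*(682/582) = 6*(682*(1/582)) = 6*(341/291) = 682/97 ≈ 7.0309)
k(Z) = Z + 2*Z² (k(Z) = (Z² + Z²) + Z = 2*Z² + Z = Z + 2*Z²)
x(a) = 465/a² (x(a) = ((15*(1 + 2*15))/a)/a = ((15*(1 + 30))/a)/a = ((15*31)/a)/a = (465/a)/a = 465/a²)
1/x(G) = 1/(465/(682/97)²) = 1/(465*(9409/465124)) = 1/(141135/15004) = 15004/141135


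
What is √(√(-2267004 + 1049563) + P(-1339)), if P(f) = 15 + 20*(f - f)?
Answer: √(15 + I*√1217441) ≈ 23.648 + 23.329*I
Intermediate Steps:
P(f) = 15 (P(f) = 15 + 20*0 = 15 + 0 = 15)
√(√(-2267004 + 1049563) + P(-1339)) = √(√(-2267004 + 1049563) + 15) = √(√(-1217441) + 15) = √(I*√1217441 + 15) = √(15 + I*√1217441)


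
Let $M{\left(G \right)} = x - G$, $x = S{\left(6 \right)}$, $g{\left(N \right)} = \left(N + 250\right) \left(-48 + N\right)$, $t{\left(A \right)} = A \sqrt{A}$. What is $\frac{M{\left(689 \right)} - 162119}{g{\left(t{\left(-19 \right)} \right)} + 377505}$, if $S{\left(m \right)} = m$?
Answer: $- \frac{14597071523}{32226706988} - \frac{156208519 i \sqrt{19}}{32226706988} \approx -0.45295 - 0.021128 i$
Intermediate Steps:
$t{\left(A \right)} = A^{\frac{3}{2}}$
$g{\left(N \right)} = \left(-48 + N\right) \left(250 + N\right)$ ($g{\left(N \right)} = \left(250 + N\right) \left(-48 + N\right) = \left(-48 + N\right) \left(250 + N\right)$)
$x = 6$
$M{\left(G \right)} = 6 - G$
$\frac{M{\left(689 \right)} - 162119}{g{\left(t{\left(-19 \right)} \right)} + 377505} = \frac{\left(6 - 689\right) - 162119}{\left(-12000 + \left(\left(-19\right)^{\frac{3}{2}}\right)^{2} + 202 \left(-19\right)^{\frac{3}{2}}\right) + 377505} = \frac{\left(6 - 689\right) - 162119}{\left(-12000 + \left(- 19 i \sqrt{19}\right)^{2} + 202 \left(- 19 i \sqrt{19}\right)\right) + 377505} = \frac{-683 - 162119}{\left(-12000 - 6859 - 3838 i \sqrt{19}\right) + 377505} = - \frac{162802}{\left(-18859 - 3838 i \sqrt{19}\right) + 377505} = - \frac{162802}{358646 - 3838 i \sqrt{19}}$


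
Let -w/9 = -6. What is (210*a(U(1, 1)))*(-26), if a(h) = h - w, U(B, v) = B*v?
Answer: 289380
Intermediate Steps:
w = 54 (w = -9*(-6) = 54)
a(h) = -54 + h (a(h) = h - 1*54 = h - 54 = -54 + h)
(210*a(U(1, 1)))*(-26) = (210*(-54 + 1*1))*(-26) = (210*(-54 + 1))*(-26) = (210*(-53))*(-26) = -11130*(-26) = 289380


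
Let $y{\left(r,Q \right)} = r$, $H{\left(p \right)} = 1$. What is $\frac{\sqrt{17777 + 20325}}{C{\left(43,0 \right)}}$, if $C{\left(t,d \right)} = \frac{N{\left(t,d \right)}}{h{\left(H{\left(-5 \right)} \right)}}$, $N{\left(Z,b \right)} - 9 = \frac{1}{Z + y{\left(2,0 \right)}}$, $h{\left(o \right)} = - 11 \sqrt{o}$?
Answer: $- \frac{495 \sqrt{38102}}{406} \approx -237.99$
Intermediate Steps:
$N{\left(Z,b \right)} = 9 + \frac{1}{2 + Z}$ ($N{\left(Z,b \right)} = 9 + \frac{1}{Z + 2} = 9 + \frac{1}{2 + Z}$)
$C{\left(t,d \right)} = - \frac{19 + 9 t}{11 \left(2 + t\right)}$ ($C{\left(t,d \right)} = \frac{\frac{1}{2 + t} \left(19 + 9 t\right)}{\left(-11\right) \sqrt{1}} = \frac{\frac{1}{2 + t} \left(19 + 9 t\right)}{\left(-11\right) 1} = \frac{\frac{1}{2 + t} \left(19 + 9 t\right)}{-11} = \frac{19 + 9 t}{2 + t} \left(- \frac{1}{11}\right) = - \frac{19 + 9 t}{11 \left(2 + t\right)}$)
$\frac{\sqrt{17777 + 20325}}{C{\left(43,0 \right)}} = \frac{\sqrt{17777 + 20325}}{\frac{1}{11} \frac{1}{2 + 43} \left(-19 - 387\right)} = \frac{\sqrt{38102}}{\frac{1}{11} \cdot \frac{1}{45} \left(-19 - 387\right)} = \frac{\sqrt{38102}}{\frac{1}{11} \cdot \frac{1}{45} \left(-406\right)} = \frac{\sqrt{38102}}{- \frac{406}{495}} = \sqrt{38102} \left(- \frac{495}{406}\right) = - \frac{495 \sqrt{38102}}{406}$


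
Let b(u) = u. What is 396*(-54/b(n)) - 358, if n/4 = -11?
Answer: 128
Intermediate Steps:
n = -44 (n = 4*(-11) = -44)
396*(-54/b(n)) - 358 = 396*(-54/(-44)) - 358 = 396*(-54*(-1/44)) - 358 = 396*(27/22) - 358 = 486 - 358 = 128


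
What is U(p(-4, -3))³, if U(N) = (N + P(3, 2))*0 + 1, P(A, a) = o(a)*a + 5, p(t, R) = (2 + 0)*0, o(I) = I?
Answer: 1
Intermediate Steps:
p(t, R) = 0 (p(t, R) = 2*0 = 0)
P(A, a) = 5 + a² (P(A, a) = a*a + 5 = a² + 5 = 5 + a²)
U(N) = 1 (U(N) = (N + (5 + 2²))*0 + 1 = (N + (5 + 4))*0 + 1 = (N + 9)*0 + 1 = (9 + N)*0 + 1 = 0 + 1 = 1)
U(p(-4, -3))³ = 1³ = 1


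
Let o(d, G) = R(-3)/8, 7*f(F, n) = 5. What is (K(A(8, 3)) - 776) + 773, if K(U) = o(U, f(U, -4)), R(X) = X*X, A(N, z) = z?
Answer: -15/8 ≈ -1.8750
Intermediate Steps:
f(F, n) = 5/7 (f(F, n) = (⅐)*5 = 5/7)
R(X) = X²
o(d, G) = 9/8 (o(d, G) = (-3)²/8 = 9*(⅛) = 9/8)
K(U) = 9/8
(K(A(8, 3)) - 776) + 773 = (9/8 - 776) + 773 = -6199/8 + 773 = -15/8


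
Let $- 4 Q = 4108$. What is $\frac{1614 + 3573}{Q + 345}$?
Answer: $- \frac{5187}{682} \approx -7.6056$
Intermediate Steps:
$Q = -1027$ ($Q = \left(- \frac{1}{4}\right) 4108 = -1027$)
$\frac{1614 + 3573}{Q + 345} = \frac{1614 + 3573}{-1027 + 345} = \frac{5187}{-682} = 5187 \left(- \frac{1}{682}\right) = - \frac{5187}{682}$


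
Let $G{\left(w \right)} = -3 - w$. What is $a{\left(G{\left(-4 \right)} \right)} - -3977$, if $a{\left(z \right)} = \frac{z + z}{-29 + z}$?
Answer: $\frac{55677}{14} \approx 3976.9$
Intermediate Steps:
$a{\left(z \right)} = \frac{2 z}{-29 + z}$
$a{\left(G{\left(-4 \right)} \right)} - -3977 = \frac{2 \left(-3 - -4\right)}{-29 - -1} - -3977 = \frac{2 \left(-3 + 4\right)}{-29 + \left(-3 + 4\right)} + 3977 = 2 \cdot 1 \frac{1}{-29 + 1} + 3977 = 2 \cdot 1 \frac{1}{-28} + 3977 = 2 \cdot 1 \left(- \frac{1}{28}\right) + 3977 = - \frac{1}{14} + 3977 = \frac{55677}{14}$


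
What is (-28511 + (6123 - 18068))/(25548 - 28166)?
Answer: 20228/1309 ≈ 15.453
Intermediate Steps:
(-28511 + (6123 - 18068))/(25548 - 28166) = (-28511 - 11945)/(-2618) = -40456*(-1/2618) = 20228/1309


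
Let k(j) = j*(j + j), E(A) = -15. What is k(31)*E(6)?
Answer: -28830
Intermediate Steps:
k(j) = 2*j² (k(j) = j*(2*j) = 2*j²)
k(31)*E(6) = (2*31²)*(-15) = (2*961)*(-15) = 1922*(-15) = -28830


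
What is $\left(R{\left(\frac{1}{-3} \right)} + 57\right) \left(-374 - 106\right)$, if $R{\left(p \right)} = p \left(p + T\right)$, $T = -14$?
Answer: $- \frac{88960}{3} \approx -29653.0$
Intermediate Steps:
$R{\left(p \right)} = p \left(-14 + p\right)$ ($R{\left(p \right)} = p \left(p - 14\right) = p \left(-14 + p\right)$)
$\left(R{\left(\frac{1}{-3} \right)} + 57\right) \left(-374 - 106\right) = \left(\frac{-14 + \frac{1}{-3}}{-3} + 57\right) \left(-374 - 106\right) = \left(- \frac{-14 - \frac{1}{3}}{3} + 57\right) \left(-480\right) = \left(\left(- \frac{1}{3}\right) \left(- \frac{43}{3}\right) + 57\right) \left(-480\right) = \left(\frac{43}{9} + 57\right) \left(-480\right) = \frac{556}{9} \left(-480\right) = - \frac{88960}{3}$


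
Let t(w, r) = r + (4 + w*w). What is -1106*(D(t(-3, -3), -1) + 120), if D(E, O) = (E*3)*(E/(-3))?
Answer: -22120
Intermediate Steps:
t(w, r) = 4 + r + w² (t(w, r) = r + (4 + w²) = 4 + r + w²)
D(E, O) = -E² (D(E, O) = (3*E)*(E*(-⅓)) = (3*E)*(-E/3) = -E²)
-1106*(D(t(-3, -3), -1) + 120) = -1106*(-(4 - 3 + (-3)²)² + 120) = -1106*(-(4 - 3 + 9)² + 120) = -1106*(-1*10² + 120) = -1106*(-1*100 + 120) = -1106*(-100 + 120) = -1106*20 = -22120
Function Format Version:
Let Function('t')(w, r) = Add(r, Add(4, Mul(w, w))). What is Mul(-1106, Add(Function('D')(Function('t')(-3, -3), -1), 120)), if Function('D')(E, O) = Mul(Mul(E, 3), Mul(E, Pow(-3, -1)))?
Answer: -22120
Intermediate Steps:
Function('t')(w, r) = Add(4, r, Pow(w, 2)) (Function('t')(w, r) = Add(r, Add(4, Pow(w, 2))) = Add(4, r, Pow(w, 2)))
Function('D')(E, O) = Mul(-1, Pow(E, 2)) (Function('D')(E, O) = Mul(Mul(3, E), Mul(E, Rational(-1, 3))) = Mul(Mul(3, E), Mul(Rational(-1, 3), E)) = Mul(-1, Pow(E, 2)))
Mul(-1106, Add(Function('D')(Function('t')(-3, -3), -1), 120)) = Mul(-1106, Add(Mul(-1, Pow(Add(4, -3, Pow(-3, 2)), 2)), 120)) = Mul(-1106, Add(Mul(-1, Pow(Add(4, -3, 9), 2)), 120)) = Mul(-1106, Add(Mul(-1, Pow(10, 2)), 120)) = Mul(-1106, Add(Mul(-1, 100), 120)) = Mul(-1106, Add(-100, 120)) = Mul(-1106, 20) = -22120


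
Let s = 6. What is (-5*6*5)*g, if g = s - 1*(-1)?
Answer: -1050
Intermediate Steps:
g = 7 (g = 6 - 1*(-1) = 6 + 1 = 7)
(-5*6*5)*g = (-5*6*5)*7 = -30*5*7 = -150*7 = -1050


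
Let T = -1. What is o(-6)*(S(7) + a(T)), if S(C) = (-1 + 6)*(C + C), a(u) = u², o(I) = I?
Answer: -426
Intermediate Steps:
S(C) = 10*C (S(C) = 5*(2*C) = 10*C)
o(-6)*(S(7) + a(T)) = -6*(10*7 + (-1)²) = -6*(70 + 1) = -6*71 = -426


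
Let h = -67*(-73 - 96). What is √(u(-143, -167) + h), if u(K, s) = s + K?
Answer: √11013 ≈ 104.94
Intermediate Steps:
h = 11323 (h = -67*(-169) = 11323)
u(K, s) = K + s
√(u(-143, -167) + h) = √((-143 - 167) + 11323) = √(-310 + 11323) = √11013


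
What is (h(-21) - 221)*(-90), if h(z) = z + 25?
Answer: 19530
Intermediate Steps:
h(z) = 25 + z
(h(-21) - 221)*(-90) = ((25 - 21) - 221)*(-90) = (4 - 221)*(-90) = -217*(-90) = 19530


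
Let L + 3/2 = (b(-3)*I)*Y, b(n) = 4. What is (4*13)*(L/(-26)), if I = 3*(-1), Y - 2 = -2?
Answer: 3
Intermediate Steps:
Y = 0 (Y = 2 - 2 = 0)
I = -3
L = -3/2 (L = -3/2 + (4*(-3))*0 = -3/2 - 12*0 = -3/2 + 0 = -3/2 ≈ -1.5000)
(4*13)*(L/(-26)) = (4*13)*(-3/2/(-26)) = 52*(-3/2*(-1/26)) = 52*(3/52) = 3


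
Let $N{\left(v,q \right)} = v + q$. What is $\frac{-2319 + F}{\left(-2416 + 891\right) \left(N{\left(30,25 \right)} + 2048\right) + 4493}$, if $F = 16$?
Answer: $\frac{2303}{3202582} \approx 0.00071911$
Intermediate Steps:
$N{\left(v,q \right)} = q + v$
$\frac{-2319 + F}{\left(-2416 + 891\right) \left(N{\left(30,25 \right)} + 2048\right) + 4493} = \frac{-2319 + 16}{\left(-2416 + 891\right) \left(\left(25 + 30\right) + 2048\right) + 4493} = - \frac{2303}{- 1525 \left(55 + 2048\right) + 4493} = - \frac{2303}{\left(-1525\right) 2103 + 4493} = - \frac{2303}{-3207075 + 4493} = - \frac{2303}{-3202582} = \left(-2303\right) \left(- \frac{1}{3202582}\right) = \frac{2303}{3202582}$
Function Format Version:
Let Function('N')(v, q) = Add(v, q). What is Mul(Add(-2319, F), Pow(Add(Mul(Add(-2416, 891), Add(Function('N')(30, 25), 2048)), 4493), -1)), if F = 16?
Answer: Rational(2303, 3202582) ≈ 0.00071911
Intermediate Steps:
Function('N')(v, q) = Add(q, v)
Mul(Add(-2319, F), Pow(Add(Mul(Add(-2416, 891), Add(Function('N')(30, 25), 2048)), 4493), -1)) = Mul(Add(-2319, 16), Pow(Add(Mul(Add(-2416, 891), Add(Add(25, 30), 2048)), 4493), -1)) = Mul(-2303, Pow(Add(Mul(-1525, Add(55, 2048)), 4493), -1)) = Mul(-2303, Pow(Add(Mul(-1525, 2103), 4493), -1)) = Mul(-2303, Pow(Add(-3207075, 4493), -1)) = Mul(-2303, Pow(-3202582, -1)) = Mul(-2303, Rational(-1, 3202582)) = Rational(2303, 3202582)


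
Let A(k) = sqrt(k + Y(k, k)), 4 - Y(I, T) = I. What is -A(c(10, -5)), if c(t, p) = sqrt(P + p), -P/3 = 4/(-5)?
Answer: -2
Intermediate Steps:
P = 12/5 (P = -12/(-5) = -12*(-1)/5 = -3*(-4/5) = 12/5 ≈ 2.4000)
Y(I, T) = 4 - I
c(t, p) = sqrt(12/5 + p)
A(k) = 2 (A(k) = sqrt(k + (4 - k)) = sqrt(4) = 2)
-A(c(10, -5)) = -1*2 = -2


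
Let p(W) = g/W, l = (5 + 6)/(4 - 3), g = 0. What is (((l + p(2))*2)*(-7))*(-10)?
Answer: 1540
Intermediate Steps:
l = 11 (l = 11/1 = 11*1 = 11)
p(W) = 0 (p(W) = 0/W = 0)
(((l + p(2))*2)*(-7))*(-10) = (((11 + 0)*2)*(-7))*(-10) = ((11*2)*(-7))*(-10) = (22*(-7))*(-10) = -154*(-10) = 1540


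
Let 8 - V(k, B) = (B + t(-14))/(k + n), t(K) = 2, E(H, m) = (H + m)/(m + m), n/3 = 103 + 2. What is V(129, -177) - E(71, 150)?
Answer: 42499/5550 ≈ 7.6575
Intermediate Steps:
n = 315 (n = 3*(103 + 2) = 3*105 = 315)
E(H, m) = (H + m)/(2*m) (E(H, m) = (H + m)/((2*m)) = (H + m)*(1/(2*m)) = (H + m)/(2*m))
V(k, B) = 8 - (2 + B)/(315 + k) (V(k, B) = 8 - (B + 2)/(k + 315) = 8 - (2 + B)/(315 + k))
V(129, -177) - E(71, 150) = (2518 - 1*(-177) + 8*129)/(315 + 129) - (71 + 150)/(2*150) = (2518 + 177 + 1032)/444 - 221/(2*150) = (1/444)*3727 - 1*221/300 = 3727/444 - 221/300 = 42499/5550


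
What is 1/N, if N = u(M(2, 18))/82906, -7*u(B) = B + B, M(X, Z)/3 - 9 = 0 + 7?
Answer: -290171/48 ≈ -6045.2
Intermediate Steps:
M(X, Z) = 48 (M(X, Z) = 27 + 3*(0 + 7) = 27 + 3*7 = 27 + 21 = 48)
u(B) = -2*B/7 (u(B) = -(B + B)/7 = -2*B/7)
N = -48/290171 (N = -2/7*48/82906 = -96/7*1/82906 = -48/290171 ≈ -0.00016542)
1/N = 1/(-48/290171) = -290171/48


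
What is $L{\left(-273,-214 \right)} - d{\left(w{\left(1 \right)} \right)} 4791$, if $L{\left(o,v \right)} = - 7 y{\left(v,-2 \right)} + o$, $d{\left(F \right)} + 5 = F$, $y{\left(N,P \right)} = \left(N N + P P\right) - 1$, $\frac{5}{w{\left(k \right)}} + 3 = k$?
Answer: $- \frac{569867}{2} \approx -2.8493 \cdot 10^{5}$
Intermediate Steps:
$w{\left(k \right)} = \frac{5}{-3 + k}$
$y{\left(N,P \right)} = -1 + N^{2} + P^{2}$ ($y{\left(N,P \right)} = \left(N^{2} + P^{2}\right) - 1 = -1 + N^{2} + P^{2}$)
$d{\left(F \right)} = -5 + F$
$L{\left(o,v \right)} = -21 + o - 7 v^{2}$ ($L{\left(o,v \right)} = - 7 \left(-1 + v^{2} + \left(-2\right)^{2}\right) + o = - 7 \left(-1 + v^{2} + 4\right) + o = - 7 \left(3 + v^{2}\right) + o = \left(-21 - 7 v^{2}\right) + o = -21 + o - 7 v^{2}$)
$L{\left(-273,-214 \right)} - d{\left(w{\left(1 \right)} \right)} 4791 = \left(-21 - 273 - 7 \left(-214\right)^{2}\right) - \left(-5 + \frac{5}{-3 + 1}\right) 4791 = \left(-21 - 273 - 320572\right) - \left(-5 + \frac{5}{-2}\right) 4791 = \left(-21 - 273 - 320572\right) - \left(-5 + 5 \left(- \frac{1}{2}\right)\right) 4791 = -320866 - \left(-5 - \frac{5}{2}\right) 4791 = -320866 - \left(- \frac{15}{2}\right) 4791 = -320866 - - \frac{71865}{2} = -320866 + \frac{71865}{2} = - \frac{569867}{2}$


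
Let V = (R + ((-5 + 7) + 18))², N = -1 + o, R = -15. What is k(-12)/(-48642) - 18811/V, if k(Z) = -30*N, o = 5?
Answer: -152500277/202675 ≈ -752.44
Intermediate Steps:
N = 4 (N = -1 + 5 = 4)
V = 25 (V = (-15 + ((-5 + 7) + 18))² = (-15 + (2 + 18))² = (-15 + 20)² = 5² = 25)
k(Z) = -120 (k(Z) = -30*4 = -120)
k(-12)/(-48642) - 18811/V = -120/(-48642) - 18811/25 = -120*(-1/48642) - 18811*1/25 = 20/8107 - 18811/25 = -152500277/202675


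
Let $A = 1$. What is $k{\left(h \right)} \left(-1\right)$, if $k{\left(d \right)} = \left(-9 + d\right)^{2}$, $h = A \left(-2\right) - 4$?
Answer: $-225$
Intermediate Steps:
$h = -6$ ($h = 1 \left(-2\right) - 4 = -2 - 4 = -6$)
$k{\left(h \right)} \left(-1\right) = \left(-9 - 6\right)^{2} \left(-1\right) = \left(-15\right)^{2} \left(-1\right) = 225 \left(-1\right) = -225$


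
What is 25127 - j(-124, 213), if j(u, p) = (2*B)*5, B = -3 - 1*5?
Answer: 25207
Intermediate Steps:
B = -8 (B = -3 - 5 = -8)
j(u, p) = -80 (j(u, p) = (2*(-8))*5 = -16*5 = -80)
25127 - j(-124, 213) = 25127 - 1*(-80) = 25127 + 80 = 25207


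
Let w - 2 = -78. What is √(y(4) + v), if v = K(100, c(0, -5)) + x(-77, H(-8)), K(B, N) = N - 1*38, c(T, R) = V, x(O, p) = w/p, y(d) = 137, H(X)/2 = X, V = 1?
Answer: √419/2 ≈ 10.235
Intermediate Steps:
w = -76 (w = 2 - 78 = -76)
H(X) = 2*X
x(O, p) = -76/p
c(T, R) = 1
K(B, N) = -38 + N (K(B, N) = N - 38 = -38 + N)
v = -129/4 (v = (-38 + 1) - 76/(2*(-8)) = -37 - 76/(-16) = -37 - 76*(-1/16) = -37 + 19/4 = -129/4 ≈ -32.250)
√(y(4) + v) = √(137 - 129/4) = √(419/4) = √419/2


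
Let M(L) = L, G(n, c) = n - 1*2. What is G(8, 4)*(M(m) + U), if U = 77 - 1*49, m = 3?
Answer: 186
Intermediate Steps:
G(n, c) = -2 + n (G(n, c) = n - 2 = -2 + n)
U = 28 (U = 77 - 49 = 28)
G(8, 4)*(M(m) + U) = (-2 + 8)*(3 + 28) = 6*31 = 186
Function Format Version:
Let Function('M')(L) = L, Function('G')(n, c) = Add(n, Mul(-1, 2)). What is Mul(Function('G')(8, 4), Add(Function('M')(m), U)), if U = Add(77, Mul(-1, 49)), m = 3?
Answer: 186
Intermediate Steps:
Function('G')(n, c) = Add(-2, n) (Function('G')(n, c) = Add(n, -2) = Add(-2, n))
U = 28 (U = Add(77, -49) = 28)
Mul(Function('G')(8, 4), Add(Function('M')(m), U)) = Mul(Add(-2, 8), Add(3, 28)) = Mul(6, 31) = 186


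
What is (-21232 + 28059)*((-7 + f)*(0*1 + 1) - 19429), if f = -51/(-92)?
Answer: -12207092447/92 ≈ -1.3269e+8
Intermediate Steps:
f = 51/92 (f = -51*(-1/92) = 51/92 ≈ 0.55435)
(-21232 + 28059)*((-7 + f)*(0*1 + 1) - 19429) = (-21232 + 28059)*((-7 + 51/92)*(0*1 + 1) - 19429) = 6827*(-593*(0 + 1)/92 - 19429) = 6827*(-593/92*1 - 19429) = 6827*(-593/92 - 19429) = 6827*(-1788061/92) = -12207092447/92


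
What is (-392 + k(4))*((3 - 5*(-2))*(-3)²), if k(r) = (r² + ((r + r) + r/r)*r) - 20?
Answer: -42120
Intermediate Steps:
k(r) = -20 + r² + r*(1 + 2*r) (k(r) = (r² + (2*r + 1)*r) - 20 = (r² + (1 + 2*r)*r) - 20 = (r² + r*(1 + 2*r)) - 20 = -20 + r² + r*(1 + 2*r))
(-392 + k(4))*((3 - 5*(-2))*(-3)²) = (-392 + (-20 + 4 + 3*4²))*((3 - 5*(-2))*(-3)²) = (-392 + (-20 + 4 + 3*16))*((3 + 10)*9) = (-392 + (-20 + 4 + 48))*(13*9) = (-392 + 32)*117 = -360*117 = -42120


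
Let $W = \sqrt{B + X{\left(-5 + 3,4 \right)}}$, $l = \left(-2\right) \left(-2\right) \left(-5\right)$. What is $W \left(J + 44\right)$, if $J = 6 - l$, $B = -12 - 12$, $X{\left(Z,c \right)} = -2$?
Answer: $70 i \sqrt{26} \approx 356.93 i$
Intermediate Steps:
$l = -20$ ($l = 4 \left(-5\right) = -20$)
$B = -24$ ($B = -12 - 12 = -24$)
$W = i \sqrt{26}$ ($W = \sqrt{-24 - 2} = \sqrt{-26} = i \sqrt{26} \approx 5.099 i$)
$J = 26$ ($J = 6 - -20 = 6 + 20 = 26$)
$W \left(J + 44\right) = i \sqrt{26} \left(26 + 44\right) = i \sqrt{26} \cdot 70 = 70 i \sqrt{26}$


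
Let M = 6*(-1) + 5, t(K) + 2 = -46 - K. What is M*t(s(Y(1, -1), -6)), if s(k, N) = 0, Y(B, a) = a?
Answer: 48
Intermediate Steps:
t(K) = -48 - K (t(K) = -2 + (-46 - K) = -48 - K)
M = -1 (M = -6 + 5 = -1)
M*t(s(Y(1, -1), -6)) = -(-48 - 1*0) = -(-48 + 0) = -1*(-48) = 48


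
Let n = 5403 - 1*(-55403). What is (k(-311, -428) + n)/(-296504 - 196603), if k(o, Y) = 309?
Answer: -61115/493107 ≈ -0.12394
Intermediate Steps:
n = 60806 (n = 5403 + 55403 = 60806)
(k(-311, -428) + n)/(-296504 - 196603) = (309 + 60806)/(-296504 - 196603) = 61115/(-493107) = 61115*(-1/493107) = -61115/493107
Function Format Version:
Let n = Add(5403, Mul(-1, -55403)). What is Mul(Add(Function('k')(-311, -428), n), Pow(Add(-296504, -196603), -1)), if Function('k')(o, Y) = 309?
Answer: Rational(-61115, 493107) ≈ -0.12394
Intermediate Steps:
n = 60806 (n = Add(5403, 55403) = 60806)
Mul(Add(Function('k')(-311, -428), n), Pow(Add(-296504, -196603), -1)) = Mul(Add(309, 60806), Pow(Add(-296504, -196603), -1)) = Mul(61115, Pow(-493107, -1)) = Mul(61115, Rational(-1, 493107)) = Rational(-61115, 493107)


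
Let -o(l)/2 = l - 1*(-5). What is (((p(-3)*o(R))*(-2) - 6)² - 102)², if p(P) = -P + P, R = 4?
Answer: 4356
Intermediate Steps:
o(l) = -10 - 2*l (o(l) = -2*(l - 1*(-5)) = -2*(l + 5) = -2*(5 + l) = -10 - 2*l)
p(P) = 0
(((p(-3)*o(R))*(-2) - 6)² - 102)² = (((0*(-10 - 2*4))*(-2) - 6)² - 102)² = (((0*(-10 - 8))*(-2) - 6)² - 102)² = (((0*(-18))*(-2) - 6)² - 102)² = ((0*(-2) - 6)² - 102)² = ((0 - 6)² - 102)² = ((-6)² - 102)² = (36 - 102)² = (-66)² = 4356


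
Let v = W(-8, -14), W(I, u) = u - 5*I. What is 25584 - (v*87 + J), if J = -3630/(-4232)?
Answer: 49347537/2116 ≈ 23321.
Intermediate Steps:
v = 26 (v = -14 - 5*(-8) = -14 + 40 = 26)
J = 1815/2116 (J = -3630*(-1/4232) = 1815/2116 ≈ 0.85775)
25584 - (v*87 + J) = 25584 - (26*87 + 1815/2116) = 25584 - (2262 + 1815/2116) = 25584 - 1*4788207/2116 = 25584 - 4788207/2116 = 49347537/2116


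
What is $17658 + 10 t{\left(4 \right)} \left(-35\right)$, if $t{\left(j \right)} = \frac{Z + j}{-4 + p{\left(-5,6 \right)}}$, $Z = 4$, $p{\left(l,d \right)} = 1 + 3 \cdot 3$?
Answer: $\frac{51574}{3} \approx 17191.0$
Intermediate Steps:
$p{\left(l,d \right)} = 10$ ($p{\left(l,d \right)} = 1 + 9 = 10$)
$t{\left(j \right)} = \frac{2}{3} + \frac{j}{6}$ ($t{\left(j \right)} = \frac{4 + j}{-4 + 10} = \frac{4 + j}{6} = \left(4 + j\right) \frac{1}{6} = \frac{2}{3} + \frac{j}{6}$)
$17658 + 10 t{\left(4 \right)} \left(-35\right) = 17658 + 10 \left(\frac{2}{3} + \frac{1}{6} \cdot 4\right) \left(-35\right) = 17658 + 10 \left(\frac{2}{3} + \frac{2}{3}\right) \left(-35\right) = 17658 + 10 \cdot \frac{4}{3} \left(-35\right) = 17658 + \frac{40}{3} \left(-35\right) = 17658 - \frac{1400}{3} = \frac{51574}{3}$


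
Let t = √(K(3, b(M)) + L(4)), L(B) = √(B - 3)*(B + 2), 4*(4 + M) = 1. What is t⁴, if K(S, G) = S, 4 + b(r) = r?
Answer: 81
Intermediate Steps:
M = -15/4 (M = -4 + (¼)*1 = -4 + ¼ = -15/4 ≈ -3.7500)
b(r) = -4 + r
L(B) = √(-3 + B)*(2 + B)
t = 3 (t = √(3 + √(-3 + 4)*(2 + 4)) = √(3 + √1*6) = √(3 + 1*6) = √(3 + 6) = √9 = 3)
t⁴ = 3⁴ = 81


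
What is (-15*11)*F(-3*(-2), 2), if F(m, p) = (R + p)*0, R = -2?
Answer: 0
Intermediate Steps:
F(m, p) = 0 (F(m, p) = (-2 + p)*0 = 0)
(-15*11)*F(-3*(-2), 2) = -15*11*0 = -165*0 = 0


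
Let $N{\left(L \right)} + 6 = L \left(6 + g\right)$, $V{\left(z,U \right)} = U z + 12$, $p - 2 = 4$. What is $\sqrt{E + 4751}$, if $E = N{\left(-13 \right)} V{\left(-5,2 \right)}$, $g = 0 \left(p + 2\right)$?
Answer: $\sqrt{4583} \approx 67.698$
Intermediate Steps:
$p = 6$ ($p = 2 + 4 = 6$)
$g = 0$ ($g = 0 \left(6 + 2\right) = 0 \cdot 8 = 0$)
$V{\left(z,U \right)} = 12 + U z$
$N{\left(L \right)} = -6 + 6 L$ ($N{\left(L \right)} = -6 + L \left(6 + 0\right) = -6 + L 6 = -6 + 6 L$)
$E = -168$ ($E = \left(-6 + 6 \left(-13\right)\right) \left(12 + 2 \left(-5\right)\right) = \left(-6 - 78\right) \left(12 - 10\right) = \left(-84\right) 2 = -168$)
$\sqrt{E + 4751} = \sqrt{-168 + 4751} = \sqrt{4583}$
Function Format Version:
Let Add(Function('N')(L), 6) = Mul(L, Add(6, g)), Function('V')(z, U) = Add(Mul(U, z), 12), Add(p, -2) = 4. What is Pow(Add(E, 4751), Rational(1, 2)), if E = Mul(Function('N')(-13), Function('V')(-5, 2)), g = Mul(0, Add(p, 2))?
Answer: Pow(4583, Rational(1, 2)) ≈ 67.698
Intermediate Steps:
p = 6 (p = Add(2, 4) = 6)
g = 0 (g = Mul(0, Add(6, 2)) = Mul(0, 8) = 0)
Function('V')(z, U) = Add(12, Mul(U, z))
Function('N')(L) = Add(-6, Mul(6, L)) (Function('N')(L) = Add(-6, Mul(L, Add(6, 0))) = Add(-6, Mul(L, 6)) = Add(-6, Mul(6, L)))
E = -168 (E = Mul(Add(-6, Mul(6, -13)), Add(12, Mul(2, -5))) = Mul(Add(-6, -78), Add(12, -10)) = Mul(-84, 2) = -168)
Pow(Add(E, 4751), Rational(1, 2)) = Pow(Add(-168, 4751), Rational(1, 2)) = Pow(4583, Rational(1, 2))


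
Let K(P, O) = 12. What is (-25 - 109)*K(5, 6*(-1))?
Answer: -1608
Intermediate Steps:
(-25 - 109)*K(5, 6*(-1)) = (-25 - 109)*12 = -134*12 = -1608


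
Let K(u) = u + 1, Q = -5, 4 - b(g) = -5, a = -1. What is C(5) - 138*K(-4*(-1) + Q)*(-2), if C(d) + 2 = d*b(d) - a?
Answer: 44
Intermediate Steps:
b(g) = 9 (b(g) = 4 - 1*(-5) = 4 + 5 = 9)
K(u) = 1 + u
C(d) = -1 + 9*d (C(d) = -2 + (d*9 - 1*(-1)) = -2 + (9*d + 1) = -2 + (1 + 9*d) = -1 + 9*d)
C(5) - 138*K(-4*(-1) + Q)*(-2) = (-1 + 9*5) - 138*(1 + (-4*(-1) - 5))*(-2) = (-1 + 45) - 138*(1 + (4 - 5))*(-2) = 44 - 138*(1 - 1)*(-2) = 44 - 0*(-2) = 44 - 138*0 = 44 + 0 = 44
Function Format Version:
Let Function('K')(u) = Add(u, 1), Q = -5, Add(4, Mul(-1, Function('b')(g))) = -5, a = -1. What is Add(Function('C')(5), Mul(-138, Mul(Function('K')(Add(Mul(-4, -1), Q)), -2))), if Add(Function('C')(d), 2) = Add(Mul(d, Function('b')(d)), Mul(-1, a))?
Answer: 44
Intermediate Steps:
Function('b')(g) = 9 (Function('b')(g) = Add(4, Mul(-1, -5)) = Add(4, 5) = 9)
Function('K')(u) = Add(1, u)
Function('C')(d) = Add(-1, Mul(9, d)) (Function('C')(d) = Add(-2, Add(Mul(d, 9), Mul(-1, -1))) = Add(-2, Add(Mul(9, d), 1)) = Add(-2, Add(1, Mul(9, d))) = Add(-1, Mul(9, d)))
Add(Function('C')(5), Mul(-138, Mul(Function('K')(Add(Mul(-4, -1), Q)), -2))) = Add(Add(-1, Mul(9, 5)), Mul(-138, Mul(Add(1, Add(Mul(-4, -1), -5)), -2))) = Add(Add(-1, 45), Mul(-138, Mul(Add(1, Add(4, -5)), -2))) = Add(44, Mul(-138, Mul(Add(1, -1), -2))) = Add(44, Mul(-138, Mul(0, -2))) = Add(44, Mul(-138, 0)) = Add(44, 0) = 44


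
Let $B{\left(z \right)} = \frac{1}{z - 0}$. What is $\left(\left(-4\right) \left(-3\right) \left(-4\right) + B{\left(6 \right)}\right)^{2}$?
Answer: $\frac{82369}{36} \approx 2288.0$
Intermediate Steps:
$B{\left(z \right)} = \frac{1}{z}$ ($B{\left(z \right)} = \frac{1}{z + 0} = \frac{1}{z}$)
$\left(\left(-4\right) \left(-3\right) \left(-4\right) + B{\left(6 \right)}\right)^{2} = \left(\left(-4\right) \left(-3\right) \left(-4\right) + \frac{1}{6}\right)^{2} = \left(12 \left(-4\right) + \frac{1}{6}\right)^{2} = \left(-48 + \frac{1}{6}\right)^{2} = \left(- \frac{287}{6}\right)^{2} = \frac{82369}{36}$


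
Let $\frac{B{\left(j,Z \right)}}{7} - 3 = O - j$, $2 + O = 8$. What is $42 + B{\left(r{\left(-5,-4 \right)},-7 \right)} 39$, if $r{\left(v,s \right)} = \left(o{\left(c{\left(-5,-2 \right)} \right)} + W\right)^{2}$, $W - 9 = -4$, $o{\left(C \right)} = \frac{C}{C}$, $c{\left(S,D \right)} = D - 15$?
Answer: $-7329$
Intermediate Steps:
$c{\left(S,D \right)} = -15 + D$ ($c{\left(S,D \right)} = D - 15 = -15 + D$)
$o{\left(C \right)} = 1$
$W = 5$ ($W = 9 - 4 = 5$)
$O = 6$ ($O = -2 + 8 = 6$)
$r{\left(v,s \right)} = 36$ ($r{\left(v,s \right)} = \left(1 + 5\right)^{2} = 6^{2} = 36$)
$B{\left(j,Z \right)} = 63 - 7 j$ ($B{\left(j,Z \right)} = 21 + 7 \left(6 - j\right) = 21 - \left(-42 + 7 j\right) = 63 - 7 j$)
$42 + B{\left(r{\left(-5,-4 \right)},-7 \right)} 39 = 42 + \left(63 - 252\right) 39 = 42 - 7371 = -7329$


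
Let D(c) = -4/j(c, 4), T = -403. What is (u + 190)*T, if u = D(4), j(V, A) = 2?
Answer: -75764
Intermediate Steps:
D(c) = -2 (D(c) = -4/2 = -4*1/2 = -2)
u = -2
(u + 190)*T = (-2 + 190)*(-403) = 188*(-403) = -75764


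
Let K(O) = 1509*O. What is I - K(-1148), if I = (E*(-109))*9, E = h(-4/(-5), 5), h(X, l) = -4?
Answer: 1736256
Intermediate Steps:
E = -4
I = 3924 (I = -4*(-109)*9 = 436*9 = 3924)
I - K(-1148) = 3924 - 1509*(-1148) = 3924 - 1*(-1732332) = 3924 + 1732332 = 1736256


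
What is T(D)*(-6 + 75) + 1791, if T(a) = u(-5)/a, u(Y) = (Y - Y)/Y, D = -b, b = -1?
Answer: 1791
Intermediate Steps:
D = 1 (D = -1*(-1) = 1)
u(Y) = 0 (u(Y) = 0/Y = 0)
T(a) = 0 (T(a) = 0/a = 0)
T(D)*(-6 + 75) + 1791 = 0*(-6 + 75) + 1791 = 0*69 + 1791 = 0 + 1791 = 1791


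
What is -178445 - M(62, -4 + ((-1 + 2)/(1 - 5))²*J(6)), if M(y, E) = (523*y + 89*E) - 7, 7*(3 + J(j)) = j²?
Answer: -23578231/112 ≈ -2.1052e+5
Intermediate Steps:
J(j) = -3 + j²/7
M(y, E) = -7 + 89*E + 523*y (M(y, E) = (89*E + 523*y) - 7 = -7 + 89*E + 523*y)
-178445 - M(62, -4 + ((-1 + 2)/(1 - 5))²*J(6)) = -178445 - (-7 + 89*(-4 + ((-1 + 2)/(1 - 5))²*(-3 + (⅐)*6²)) + 523*62) = -178445 - (-7 + 89*(-4 + (1/(-4))²*(-3 + (⅐)*36)) + 32426) = -178445 - (-7 + 89*(-4 + (1*(-¼))²*(-3 + 36/7)) + 32426) = -178445 - (-7 + 89*(-4 + (-¼)²*(15/7)) + 32426) = -178445 - (-7 + 89*(-4 + (1/16)*(15/7)) + 32426) = -178445 - (-7 + 89*(-4 + 15/112) + 32426) = -178445 - (-7 + 89*(-433/112) + 32426) = -178445 - (-7 - 38537/112 + 32426) = -178445 - 1*3592391/112 = -178445 - 3592391/112 = -23578231/112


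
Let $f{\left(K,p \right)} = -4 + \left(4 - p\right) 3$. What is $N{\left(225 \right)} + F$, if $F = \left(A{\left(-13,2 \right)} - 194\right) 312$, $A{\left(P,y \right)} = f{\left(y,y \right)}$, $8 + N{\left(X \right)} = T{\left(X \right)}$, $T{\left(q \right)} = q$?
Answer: $-59687$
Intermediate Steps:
$N{\left(X \right)} = -8 + X$
$f{\left(K,p \right)} = 8 - 3 p$ ($f{\left(K,p \right)} = -4 - \left(-12 + 3 p\right) = 8 - 3 p$)
$A{\left(P,y \right)} = 8 - 3 y$
$F = -59904$ ($F = \left(\left(8 - 6\right) - 194\right) 312 = \left(2 - 194\right) 312 = \left(-192\right) 312 = -59904$)
$N{\left(225 \right)} + F = \left(-8 + 225\right) - 59904 = 217 - 59904 = -59687$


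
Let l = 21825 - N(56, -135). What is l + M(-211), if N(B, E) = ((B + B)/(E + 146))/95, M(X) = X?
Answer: 22586518/1045 ≈ 21614.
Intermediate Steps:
N(B, E) = 2*B/(95*(146 + E)) (N(B, E) = ((2*B)/(146 + E))*(1/95) = (2*B/(146 + E))*(1/95) = 2*B/(95*(146 + E)))
l = 22807013/1045 (l = 21825 - 2*56/(95*(146 - 135)) = 21825 - 2*56/(95*11) = 21825 - 1*112/1045 = 21825 - 112/1045 = 22807013/1045 ≈ 21825.)
l + M(-211) = 22807013/1045 - 211 = 22586518/1045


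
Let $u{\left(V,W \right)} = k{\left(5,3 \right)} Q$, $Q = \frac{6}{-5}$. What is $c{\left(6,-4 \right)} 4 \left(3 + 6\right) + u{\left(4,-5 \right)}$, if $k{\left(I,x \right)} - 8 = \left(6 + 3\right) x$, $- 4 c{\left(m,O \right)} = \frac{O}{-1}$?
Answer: $-78$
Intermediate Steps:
$c{\left(m,O \right)} = \frac{O}{4}$ ($c{\left(m,O \right)} = - \frac{O \frac{1}{-1}}{4} = - \frac{O \left(-1\right)}{4} = - \frac{\left(-1\right) O}{4} = \frac{O}{4}$)
$Q = - \frac{6}{5}$ ($Q = 6 \left(- \frac{1}{5}\right) = - \frac{6}{5} \approx -1.2$)
$k{\left(I,x \right)} = 8 + 9 x$ ($k{\left(I,x \right)} = 8 + \left(6 + 3\right) x = 8 + 9 x$)
$u{\left(V,W \right)} = -42$ ($u{\left(V,W \right)} = \left(8 + 9 \cdot 3\right) \left(- \frac{6}{5}\right) = \left(8 + 27\right) \left(- \frac{6}{5}\right) = 35 \left(- \frac{6}{5}\right) = -42$)
$c{\left(6,-4 \right)} 4 \left(3 + 6\right) + u{\left(4,-5 \right)} = \frac{1}{4} \left(-4\right) 4 \left(3 + 6\right) - 42 = - 4 \cdot 9 - 42 = \left(-1\right) 36 - 42 = -36 - 42 = -78$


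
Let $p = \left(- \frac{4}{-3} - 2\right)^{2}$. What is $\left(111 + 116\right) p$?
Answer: $\frac{908}{9} \approx 100.89$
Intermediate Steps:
$p = \frac{4}{9}$ ($p = \left(\left(-4\right) \left(- \frac{1}{3}\right) - 2\right)^{2} = \left(\frac{4}{3} - 2\right)^{2} = \left(- \frac{2}{3}\right)^{2} = \frac{4}{9} \approx 0.44444$)
$\left(111 + 116\right) p = \left(111 + 116\right) \frac{4}{9} = 227 \cdot \frac{4}{9} = \frac{908}{9}$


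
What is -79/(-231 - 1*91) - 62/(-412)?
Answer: 6564/16583 ≈ 0.39583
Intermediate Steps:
-79/(-231 - 1*91) - 62/(-412) = -79/(-231 - 91) - 62*(-1/412) = -79/(-322) + 31/206 = -79*(-1/322) + 31/206 = 79/322 + 31/206 = 6564/16583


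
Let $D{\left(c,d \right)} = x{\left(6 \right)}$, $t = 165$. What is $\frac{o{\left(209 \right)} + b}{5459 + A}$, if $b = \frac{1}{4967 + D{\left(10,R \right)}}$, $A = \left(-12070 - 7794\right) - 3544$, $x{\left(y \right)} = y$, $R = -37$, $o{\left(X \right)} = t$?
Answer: $- \frac{820546}{89260377} \approx -0.0091927$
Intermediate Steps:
$o{\left(X \right)} = 165$
$D{\left(c,d \right)} = 6$
$A = -23408$ ($A = -19864 - 3544 = -23408$)
$b = \frac{1}{4973}$ ($b = \frac{1}{4967 + 6} = \frac{1}{4973} \approx 0.00020109$)
$\frac{o{\left(209 \right)} + b}{5459 + A} = \frac{165 + \frac{1}{4973}}{5459 - 23408} = \frac{820546}{4973 \left(-17949\right)} = \frac{820546}{4973} \left(- \frac{1}{17949}\right) = - \frac{820546}{89260377}$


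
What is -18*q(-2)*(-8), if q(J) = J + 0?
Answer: -288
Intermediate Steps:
q(J) = J
-18*q(-2)*(-8) = -18*(-2)*(-8) = 36*(-8) = -288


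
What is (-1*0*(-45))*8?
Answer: 0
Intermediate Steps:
(-1*0*(-45))*8 = (0*(-45))*8 = 0*8 = 0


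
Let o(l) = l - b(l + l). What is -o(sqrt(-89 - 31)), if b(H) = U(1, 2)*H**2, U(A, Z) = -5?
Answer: 2400 - 2*I*sqrt(30) ≈ 2400.0 - 10.954*I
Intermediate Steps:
b(H) = -5*H**2
o(l) = l + 20*l**2 (o(l) = l - (-5)*(l + l)**2 = l - (-5)*(2*l)**2 = l - (-5)*4*l**2 = l - (-20)*l**2 = l + 20*l**2)
-o(sqrt(-89 - 31)) = -sqrt(-89 - 31)*(1 + 20*sqrt(-89 - 31)) = -sqrt(-120)*(1 + 20*sqrt(-120)) = -2*I*sqrt(30)*(1 + 20*(2*I*sqrt(30))) = -2*I*sqrt(30)*(1 + 40*I*sqrt(30))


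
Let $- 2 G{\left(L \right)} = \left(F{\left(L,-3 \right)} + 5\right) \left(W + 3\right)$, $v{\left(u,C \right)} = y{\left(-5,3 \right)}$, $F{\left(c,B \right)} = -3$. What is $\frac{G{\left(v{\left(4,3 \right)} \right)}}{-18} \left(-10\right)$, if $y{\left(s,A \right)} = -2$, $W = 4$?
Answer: $- \frac{35}{9} \approx -3.8889$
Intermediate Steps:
$v{\left(u,C \right)} = -2$
$G{\left(L \right)} = -7$ ($G{\left(L \right)} = - \frac{\left(-3 + 5\right) \left(4 + 3\right)}{2} = - \frac{2 \cdot 7}{2} = \left(- \frac{1}{2}\right) 14 = -7$)
$\frac{G{\left(v{\left(4,3 \right)} \right)}}{-18} \left(-10\right) = - \frac{7}{-18} \left(-10\right) = \left(-7\right) \left(- \frac{1}{18}\right) \left(-10\right) = \frac{7}{18} \left(-10\right) = - \frac{35}{9}$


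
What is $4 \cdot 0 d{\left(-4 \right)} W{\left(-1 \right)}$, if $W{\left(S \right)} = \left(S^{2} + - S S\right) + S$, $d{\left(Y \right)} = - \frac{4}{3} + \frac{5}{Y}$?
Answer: $0$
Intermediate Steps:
$d{\left(Y \right)} = - \frac{4}{3} + \frac{5}{Y}$ ($d{\left(Y \right)} = \left(-4\right) \frac{1}{3} + \frac{5}{Y} = - \frac{4}{3} + \frac{5}{Y}$)
$W{\left(S \right)} = S$ ($W{\left(S \right)} = \left(S^{2} - S^{2}\right) + S = 0 + S = S$)
$4 \cdot 0 d{\left(-4 \right)} W{\left(-1 \right)} = 4 \cdot 0 \left(- \frac{4}{3} + \frac{5}{-4}\right) \left(-1\right) = 4 \cdot 0 \left(- \frac{4}{3} + 5 \left(- \frac{1}{4}\right)\right) \left(-1\right) = 4 \cdot 0 \left(- \frac{4}{3} - \frac{5}{4}\right) \left(-1\right) = 4 \cdot 0 \left(- \frac{31}{12}\right) \left(-1\right) = 4 \cdot 0 \left(-1\right) = 0 \left(-1\right) = 0$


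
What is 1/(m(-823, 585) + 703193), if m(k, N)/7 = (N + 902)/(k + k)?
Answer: 1646/1157445269 ≈ 1.4221e-6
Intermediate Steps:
m(k, N) = 7*(902 + N)/(2*k) (m(k, N) = 7*((N + 902)/(k + k)) = 7*((902 + N)/((2*k))) = 7*((902 + N)*(1/(2*k))) = 7*((902 + N)/(2*k)) = 7*(902 + N)/(2*k))
1/(m(-823, 585) + 703193) = 1/((7/2)*(902 + 585)/(-823) + 703193) = 1/((7/2)*(-1/823)*1487 + 703193) = 1/(-10409/1646 + 703193) = 1/(1157445269/1646) = 1646/1157445269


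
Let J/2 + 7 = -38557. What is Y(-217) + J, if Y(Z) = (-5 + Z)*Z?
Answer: -28954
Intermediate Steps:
J = -77128 (J = -14 + 2*(-38557) = -14 - 77114 = -77128)
Y(Z) = Z*(-5 + Z)
Y(-217) + J = -217*(-5 - 217) - 77128 = -217*(-222) - 77128 = 48174 - 77128 = -28954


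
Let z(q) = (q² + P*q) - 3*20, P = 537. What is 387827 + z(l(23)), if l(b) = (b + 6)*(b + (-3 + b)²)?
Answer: 157454435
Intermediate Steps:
l(b) = (6 + b)*(b + (-3 + b)²)
z(q) = -60 + q² + 537*q (z(q) = (q² + 537*q) - 3*20 = (q² + 537*q) - 60 = -60 + q² + 537*q)
387827 + z(l(23)) = 387827 + (-60 + (54 + 23² + 23³ - 21*23)² + 537*(54 + 23² + 23³ - 21*23)) = 387827 + (-60 + (54 + 529 + 12167 - 483)² + 537*(54 + 529 + 12167 - 483)) = 387827 + (-60 + 12267² + 537*12267) = 387827 + (-60 + 150479289 + 6587379) = 387827 + 157066608 = 157454435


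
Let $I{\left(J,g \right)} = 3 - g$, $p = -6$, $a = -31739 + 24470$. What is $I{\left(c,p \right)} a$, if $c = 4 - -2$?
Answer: $-65421$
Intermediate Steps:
$a = -7269$
$c = 6$ ($c = 4 + 2 = 6$)
$I{\left(c,p \right)} a = \left(3 - -6\right) \left(-7269\right) = \left(3 + 6\right) \left(-7269\right) = 9 \left(-7269\right) = -65421$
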